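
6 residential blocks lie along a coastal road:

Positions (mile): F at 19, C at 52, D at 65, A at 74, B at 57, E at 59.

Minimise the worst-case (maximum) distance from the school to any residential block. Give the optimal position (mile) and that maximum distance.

The 1-center on a line is the midpoint of the two extreme points: leftmost at 19, rightmost at 74.
Optimal location = (19 + 74)/2 = 46.5; maximum distance = (74 − 19)/2 = 27.5.

location 46.5, max distance 27.5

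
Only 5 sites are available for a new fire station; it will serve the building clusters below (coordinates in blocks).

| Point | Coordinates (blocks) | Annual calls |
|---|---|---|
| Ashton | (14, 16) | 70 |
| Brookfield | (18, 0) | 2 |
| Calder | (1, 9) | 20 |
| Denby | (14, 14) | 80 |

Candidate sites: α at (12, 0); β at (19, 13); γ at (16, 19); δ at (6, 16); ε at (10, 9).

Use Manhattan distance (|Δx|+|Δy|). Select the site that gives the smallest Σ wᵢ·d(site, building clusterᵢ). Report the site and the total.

Total weighted distance at each candidate:
  α (12, 0): total = 2952
  β (19, 13): total = 1508
  γ (16, 19): total = 1452
  δ (6, 16): total = 1656
  ε (10, 9): total = 1704
Minimum is at γ with total 1452 blocks.

γ, total 1452 blocks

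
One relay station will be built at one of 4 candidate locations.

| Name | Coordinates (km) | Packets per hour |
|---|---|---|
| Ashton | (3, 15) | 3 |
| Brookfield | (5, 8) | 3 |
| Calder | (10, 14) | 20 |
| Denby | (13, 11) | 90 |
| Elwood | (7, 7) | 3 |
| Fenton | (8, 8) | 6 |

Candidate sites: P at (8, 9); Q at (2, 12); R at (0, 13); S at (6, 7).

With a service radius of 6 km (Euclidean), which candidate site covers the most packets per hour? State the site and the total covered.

Coverage radius r = 6 km; a point is covered iff (Δx)²+(Δy)² ≤ 6² = 36.
  P (8, 9): covers {Brookfield, Calder, Denby, Elwood, Fenton} → 122
  Q (2, 12): covers {Ashton, Brookfield} → 6
  R (0, 13): covers {Ashton} → 3
  S (6, 7): covers {Brookfield, Elwood, Fenton} → 12
Maximum coverage at P: 122 packets per hour.

P, covering 122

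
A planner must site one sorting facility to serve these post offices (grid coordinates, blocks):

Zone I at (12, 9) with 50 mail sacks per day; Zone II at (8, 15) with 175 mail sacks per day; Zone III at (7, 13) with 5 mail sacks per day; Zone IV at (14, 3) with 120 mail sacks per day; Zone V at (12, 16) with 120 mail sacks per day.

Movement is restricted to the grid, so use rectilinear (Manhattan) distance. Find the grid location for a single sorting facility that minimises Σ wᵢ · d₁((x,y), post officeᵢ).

Manhattan distance separates: Σwᵢ(|x−xᵢ|+|y−yᵢ|) = Σwᵢ|x−xᵢ| + Σwᵢ|y−yᵢ|, so x and y are optimised independently as 1-D weighted medians.
Total weight W = 470; half = 235.
x-coordinate, sorted with cumulative weight:
  x=7 (Zone III, w=5) cum 5
  x=8 (Zone II, w=175) cum 180
  x=12 (Zone I, w=50) cum 230
  x=12 (Zone V, w=120) cum 350  ← median
  x=14 (Zone IV, w=120) cum 470
⇒ x* = 12
y-coordinate, sorted with cumulative weight:
  y=3 (Zone IV, w=120) cum 120
  y=9 (Zone I, w=50) cum 170
  y=13 (Zone III, w=5) cum 175
  y=15 (Zone II, w=175) cum 350  ← median
  y=16 (Zone V, w=120) cum 470
⇒ y* = 15

(12, 15)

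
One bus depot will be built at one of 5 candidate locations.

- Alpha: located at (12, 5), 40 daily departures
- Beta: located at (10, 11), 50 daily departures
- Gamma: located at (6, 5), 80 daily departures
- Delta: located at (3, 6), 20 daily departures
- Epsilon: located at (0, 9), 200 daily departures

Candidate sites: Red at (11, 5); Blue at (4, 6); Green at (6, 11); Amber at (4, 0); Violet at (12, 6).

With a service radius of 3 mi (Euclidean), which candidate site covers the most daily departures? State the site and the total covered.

Blue, covering 100

Coverage radius r = 3 mi; a point is covered iff (Δx)²+(Δy)² ≤ 3² = 9.
  Red (11, 5): covers {Alpha} → 40
  Blue (4, 6): covers {Gamma, Delta} → 100
  Green (6, 11): covers {none} → 0
  Amber (4, 0): covers {none} → 0
  Violet (12, 6): covers {Alpha} → 40
Maximum coverage at Blue: 100 daily departures.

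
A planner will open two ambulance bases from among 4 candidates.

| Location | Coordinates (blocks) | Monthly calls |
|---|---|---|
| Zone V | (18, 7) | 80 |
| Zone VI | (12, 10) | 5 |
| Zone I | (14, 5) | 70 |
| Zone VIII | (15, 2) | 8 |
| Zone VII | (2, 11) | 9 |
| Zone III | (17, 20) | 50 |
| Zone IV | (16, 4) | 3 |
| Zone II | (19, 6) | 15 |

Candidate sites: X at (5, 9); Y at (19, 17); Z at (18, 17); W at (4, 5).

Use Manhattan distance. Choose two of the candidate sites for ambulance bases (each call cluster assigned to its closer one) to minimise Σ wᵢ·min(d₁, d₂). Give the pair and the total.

Evaluate every pair (each demand assigned to the nearer of the two):
  {Z, W}: total = 2168
  {Y, W}: total = 2283
  {X, Z}: total = 2356
  {X, Y}: total = 2474
  {Y, Z}: total = 2737
  {X, W}: total = 3526
Best pair: {Z, W} with total 2168.

{Z, W}, total 2168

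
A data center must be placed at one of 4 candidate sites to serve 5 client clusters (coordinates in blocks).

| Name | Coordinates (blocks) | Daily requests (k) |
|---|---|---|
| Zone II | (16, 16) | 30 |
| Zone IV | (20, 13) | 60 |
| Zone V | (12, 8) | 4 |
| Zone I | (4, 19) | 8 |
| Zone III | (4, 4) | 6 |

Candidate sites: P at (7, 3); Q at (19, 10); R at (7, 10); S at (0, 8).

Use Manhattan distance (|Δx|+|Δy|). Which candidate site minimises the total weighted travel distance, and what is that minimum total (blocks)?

Total weighted distance at each candidate:
  P (7, 3): total = 2256
  Q (19, 10): total = 864
  R (7, 10): total = 1588
  S (0, 8): total = 2436
Minimum is at Q with total 864 blocks.

Q, total 864 blocks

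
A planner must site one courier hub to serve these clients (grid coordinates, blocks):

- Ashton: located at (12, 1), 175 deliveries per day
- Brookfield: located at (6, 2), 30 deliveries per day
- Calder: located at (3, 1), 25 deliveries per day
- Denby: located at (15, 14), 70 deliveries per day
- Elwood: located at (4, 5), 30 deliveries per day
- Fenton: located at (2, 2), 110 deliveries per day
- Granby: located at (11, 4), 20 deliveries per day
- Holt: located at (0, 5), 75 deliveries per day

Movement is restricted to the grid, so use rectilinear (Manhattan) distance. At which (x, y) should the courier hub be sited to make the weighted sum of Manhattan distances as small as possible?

(6, 2)

Manhattan distance separates: Σwᵢ(|x−xᵢ|+|y−yᵢ|) = Σwᵢ|x−xᵢ| + Σwᵢ|y−yᵢ|, so x and y are optimised independently as 1-D weighted medians.
Total weight W = 535; half = 267.5.
x-coordinate, sorted with cumulative weight:
  x=0 (Holt, w=75) cum 75
  x=2 (Fenton, w=110) cum 185
  x=3 (Calder, w=25) cum 210
  x=4 (Elwood, w=30) cum 240
  x=6 (Brookfield, w=30) cum 270  ← median
  x=11 (Granby, w=20) cum 290
  x=12 (Ashton, w=175) cum 465
  x=15 (Denby, w=70) cum 535
⇒ x* = 6
y-coordinate, sorted with cumulative weight:
  y=1 (Ashton, w=175) cum 175
  y=1 (Calder, w=25) cum 200
  y=2 (Brookfield, w=30) cum 230
  y=2 (Fenton, w=110) cum 340  ← median
  y=4 (Granby, w=20) cum 360
  y=5 (Elwood, w=30) cum 390
  y=5 (Holt, w=75) cum 465
  y=14 (Denby, w=70) cum 535
⇒ y* = 2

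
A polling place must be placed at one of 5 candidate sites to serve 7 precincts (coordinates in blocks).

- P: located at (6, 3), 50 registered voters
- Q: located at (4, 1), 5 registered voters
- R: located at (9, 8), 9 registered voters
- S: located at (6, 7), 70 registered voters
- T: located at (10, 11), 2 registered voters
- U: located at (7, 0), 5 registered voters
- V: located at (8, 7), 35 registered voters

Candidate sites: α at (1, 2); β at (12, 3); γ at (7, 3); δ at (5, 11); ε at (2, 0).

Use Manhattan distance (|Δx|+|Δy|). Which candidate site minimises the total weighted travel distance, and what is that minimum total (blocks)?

Total weighted distance at each candidate:
  α (1, 2): total = 1642
  β (12, 3): total = 1462
  γ (7, 3): total = 700
  δ (5, 11): total = 1238
  ε (2, 0): total = 1788
Minimum is at γ with total 700 blocks.

γ, total 700 blocks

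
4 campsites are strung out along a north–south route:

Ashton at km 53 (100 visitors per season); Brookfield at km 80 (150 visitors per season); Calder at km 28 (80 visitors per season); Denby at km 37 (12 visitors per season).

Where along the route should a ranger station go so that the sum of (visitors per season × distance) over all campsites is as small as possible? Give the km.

x = 53

For a sum of weighted absolute distances on a line, the optimum is the weighted median (not the mean). Total weight W = 342; half-weight = 171.
Sort by position and accumulate weight:
  km 28 (Calder, w=80) → cum 80
  km 37 (Denby, w=12) → cum 92
  km 53 (Ashton, w=100) → cum 192  ≥ 171 → median here
  km 80 (Brookfield, w=150) → cum 342
Optimal location: km 53.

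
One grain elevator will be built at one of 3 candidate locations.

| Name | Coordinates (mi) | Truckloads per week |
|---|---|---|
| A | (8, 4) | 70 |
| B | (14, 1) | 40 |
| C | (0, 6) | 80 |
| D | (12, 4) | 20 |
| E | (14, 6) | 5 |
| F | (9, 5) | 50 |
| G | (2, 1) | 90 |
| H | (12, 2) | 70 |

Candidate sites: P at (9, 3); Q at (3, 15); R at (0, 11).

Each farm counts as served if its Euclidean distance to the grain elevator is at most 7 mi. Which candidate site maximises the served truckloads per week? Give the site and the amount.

Coverage radius r = 7 mi; a point is covered iff (Δx)²+(Δy)² ≤ 7² = 49.
  P (9, 3): covers {A, B, D, E, F, H} → 255
  Q (3, 15): covers {none} → 0
  R (0, 11): covers {C} → 80
Maximum coverage at P: 255 truckloads per week.

P, covering 255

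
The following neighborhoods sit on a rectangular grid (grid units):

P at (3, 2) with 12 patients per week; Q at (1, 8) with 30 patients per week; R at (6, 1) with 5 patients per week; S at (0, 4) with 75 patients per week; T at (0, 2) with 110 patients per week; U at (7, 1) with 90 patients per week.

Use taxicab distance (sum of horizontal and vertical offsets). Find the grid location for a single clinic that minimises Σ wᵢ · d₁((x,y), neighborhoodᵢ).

Manhattan distance separates: Σwᵢ(|x−xᵢ|+|y−yᵢ|) = Σwᵢ|x−xᵢ| + Σwᵢ|y−yᵢ|, so x and y are optimised independently as 1-D weighted medians.
Total weight W = 322; half = 161.
x-coordinate, sorted with cumulative weight:
  x=0 (S, w=75) cum 75
  x=0 (T, w=110) cum 185  ← median
  x=1 (Q, w=30) cum 215
  x=3 (P, w=12) cum 227
  x=6 (R, w=5) cum 232
  x=7 (U, w=90) cum 322
⇒ x* = 0
y-coordinate, sorted with cumulative weight:
  y=1 (R, w=5) cum 5
  y=1 (U, w=90) cum 95
  y=2 (P, w=12) cum 107
  y=2 (T, w=110) cum 217  ← median
  y=4 (S, w=75) cum 292
  y=8 (Q, w=30) cum 322
⇒ y* = 2

(0, 2)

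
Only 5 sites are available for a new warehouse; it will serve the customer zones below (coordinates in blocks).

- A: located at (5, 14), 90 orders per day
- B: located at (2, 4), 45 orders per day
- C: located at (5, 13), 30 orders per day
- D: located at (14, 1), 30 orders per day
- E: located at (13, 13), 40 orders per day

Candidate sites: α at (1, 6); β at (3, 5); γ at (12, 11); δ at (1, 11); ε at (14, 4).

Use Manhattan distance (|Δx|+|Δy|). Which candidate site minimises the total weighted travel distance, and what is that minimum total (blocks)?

γ, total 2415 blocks

Total weighted distance at each candidate:
  α (1, 6): total = 2845
  β (3, 5): total = 2550
  γ (12, 11): total = 2415
  δ (1, 11): total = 2420
  ε (14, 4): total = 3280
Minimum is at γ with total 2415 blocks.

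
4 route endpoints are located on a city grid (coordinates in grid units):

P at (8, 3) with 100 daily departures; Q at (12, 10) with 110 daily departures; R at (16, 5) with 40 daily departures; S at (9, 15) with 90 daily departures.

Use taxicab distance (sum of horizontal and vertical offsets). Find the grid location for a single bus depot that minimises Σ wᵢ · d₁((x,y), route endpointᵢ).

(9, 10)

Manhattan distance separates: Σwᵢ(|x−xᵢ|+|y−yᵢ|) = Σwᵢ|x−xᵢ| + Σwᵢ|y−yᵢ|, so x and y are optimised independently as 1-D weighted medians.
Total weight W = 340; half = 170.
x-coordinate, sorted with cumulative weight:
  x=8 (P, w=100) cum 100
  x=9 (S, w=90) cum 190  ← median
  x=12 (Q, w=110) cum 300
  x=16 (R, w=40) cum 340
⇒ x* = 9
y-coordinate, sorted with cumulative weight:
  y=3 (P, w=100) cum 100
  y=5 (R, w=40) cum 140
  y=10 (Q, w=110) cum 250  ← median
  y=15 (S, w=90) cum 340
⇒ y* = 10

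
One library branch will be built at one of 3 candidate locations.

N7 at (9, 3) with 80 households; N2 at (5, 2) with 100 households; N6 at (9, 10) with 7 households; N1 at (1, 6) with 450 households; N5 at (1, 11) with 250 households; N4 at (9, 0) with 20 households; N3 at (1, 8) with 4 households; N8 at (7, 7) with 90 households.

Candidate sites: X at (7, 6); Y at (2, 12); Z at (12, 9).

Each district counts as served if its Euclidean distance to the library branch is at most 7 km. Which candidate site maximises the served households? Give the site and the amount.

X, covering 751

Coverage radius r = 7 km; a point is covered iff (Δx)²+(Δy)² ≤ 7² = 49.
  X (7, 6): covers {N7, N2, N6, N1, N4, N3, N8} → 751
  Y (2, 12): covers {N1, N5, N3} → 704
  Z (12, 9): covers {N7, N6, N8} → 177
Maximum coverage at X: 751 households.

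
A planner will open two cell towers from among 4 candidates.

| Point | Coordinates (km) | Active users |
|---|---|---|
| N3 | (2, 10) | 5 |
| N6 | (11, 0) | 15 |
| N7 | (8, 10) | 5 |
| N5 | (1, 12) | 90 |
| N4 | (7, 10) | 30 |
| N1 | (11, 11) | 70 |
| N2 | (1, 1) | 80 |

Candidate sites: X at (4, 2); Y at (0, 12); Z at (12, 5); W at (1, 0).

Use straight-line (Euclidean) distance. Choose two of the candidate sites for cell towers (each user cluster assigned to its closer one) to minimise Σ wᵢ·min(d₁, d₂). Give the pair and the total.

{Y, W}, total 1367.0

Evaluate every pair (each demand assigned to the nearer of the two):
  {Y, W}: total = 1367.0
  {X, Y}: total = 1499.1
  {Y, Z}: total = 1734.2
  {Z, W}: total = 1956.7
  {X, Z}: total = 1980.3
  {X, W}: total = 2269.2
Best pair: {Y, W} with total 1367.0.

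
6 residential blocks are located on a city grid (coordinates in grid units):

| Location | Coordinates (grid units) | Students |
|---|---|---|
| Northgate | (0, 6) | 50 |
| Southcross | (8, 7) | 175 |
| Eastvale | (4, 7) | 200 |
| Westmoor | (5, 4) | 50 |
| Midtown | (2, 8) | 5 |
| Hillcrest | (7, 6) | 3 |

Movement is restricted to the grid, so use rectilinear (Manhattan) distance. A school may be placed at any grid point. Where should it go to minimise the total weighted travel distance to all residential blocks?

(4, 7)

Manhattan distance separates: Σwᵢ(|x−xᵢ|+|y−yᵢ|) = Σwᵢ|x−xᵢ| + Σwᵢ|y−yᵢ|, so x and y are optimised independently as 1-D weighted medians.
Total weight W = 483; half = 241.5.
x-coordinate, sorted with cumulative weight:
  x=0 (Northgate, w=50) cum 50
  x=2 (Midtown, w=5) cum 55
  x=4 (Eastvale, w=200) cum 255  ← median
  x=5 (Westmoor, w=50) cum 305
  x=7 (Hillcrest, w=3) cum 308
  x=8 (Southcross, w=175) cum 483
⇒ x* = 4
y-coordinate, sorted with cumulative weight:
  y=4 (Westmoor, w=50) cum 50
  y=6 (Northgate, w=50) cum 100
  y=6 (Hillcrest, w=3) cum 103
  y=7 (Southcross, w=175) cum 278  ← median
  y=7 (Eastvale, w=200) cum 478
  y=8 (Midtown, w=5) cum 483
⇒ y* = 7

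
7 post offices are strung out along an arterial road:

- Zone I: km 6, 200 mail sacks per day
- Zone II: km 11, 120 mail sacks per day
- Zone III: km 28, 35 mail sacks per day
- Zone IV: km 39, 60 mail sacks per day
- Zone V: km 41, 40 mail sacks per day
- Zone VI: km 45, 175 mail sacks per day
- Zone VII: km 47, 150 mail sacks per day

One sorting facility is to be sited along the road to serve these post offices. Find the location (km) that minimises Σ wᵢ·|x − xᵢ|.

x = 39

For a sum of weighted absolute distances on a line, the optimum is the weighted median (not the mean). Total weight W = 780; half-weight = 390.
Sort by position and accumulate weight:
  km 6 (Zone I, w=200) → cum 200
  km 11 (Zone II, w=120) → cum 320
  km 28 (Zone III, w=35) → cum 355
  km 39 (Zone IV, w=60) → cum 415  ≥ 390 → median here
  km 41 (Zone V, w=40) → cum 455
  km 45 (Zone VI, w=175) → cum 630
  km 47 (Zone VII, w=150) → cum 780
Optimal location: km 39.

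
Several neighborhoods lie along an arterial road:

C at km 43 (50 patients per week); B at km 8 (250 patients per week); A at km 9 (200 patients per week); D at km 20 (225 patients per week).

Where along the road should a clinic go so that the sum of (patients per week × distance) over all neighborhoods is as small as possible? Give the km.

For a sum of weighted absolute distances on a line, the optimum is the weighted median (not the mean). Total weight W = 725; half-weight = 362.5.
Sort by position and accumulate weight:
  km 8 (B, w=250) → cum 250
  km 9 (A, w=200) → cum 450  ≥ 362.5 → median here
  km 20 (D, w=225) → cum 675
  km 43 (C, w=50) → cum 725
Optimal location: km 9.

x = 9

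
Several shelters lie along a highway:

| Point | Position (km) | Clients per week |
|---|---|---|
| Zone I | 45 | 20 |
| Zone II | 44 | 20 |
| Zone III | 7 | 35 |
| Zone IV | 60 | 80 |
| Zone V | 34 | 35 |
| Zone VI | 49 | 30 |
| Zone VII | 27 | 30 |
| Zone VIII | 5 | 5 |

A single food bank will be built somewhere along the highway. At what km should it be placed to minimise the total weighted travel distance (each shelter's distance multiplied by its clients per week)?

x = 45

For a sum of weighted absolute distances on a line, the optimum is the weighted median (not the mean). Total weight W = 255; half-weight = 127.5.
Sort by position and accumulate weight:
  km 5 (Zone VIII, w=5) → cum 5
  km 7 (Zone III, w=35) → cum 40
  km 27 (Zone VII, w=30) → cum 70
  km 34 (Zone V, w=35) → cum 105
  km 44 (Zone II, w=20) → cum 125
  km 45 (Zone I, w=20) → cum 145  ≥ 127.5 → median here
  km 49 (Zone VI, w=30) → cum 175
  km 60 (Zone IV, w=80) → cum 255
Optimal location: km 45.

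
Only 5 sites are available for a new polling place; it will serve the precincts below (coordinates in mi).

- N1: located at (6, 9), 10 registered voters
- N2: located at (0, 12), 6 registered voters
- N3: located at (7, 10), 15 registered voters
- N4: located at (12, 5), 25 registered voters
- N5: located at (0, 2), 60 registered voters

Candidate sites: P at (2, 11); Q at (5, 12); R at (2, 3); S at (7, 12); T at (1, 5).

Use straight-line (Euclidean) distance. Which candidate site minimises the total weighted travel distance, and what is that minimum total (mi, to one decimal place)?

Total weighted distance at each candidate:
  P (2, 11): total = 979.3
  Q (5, 12): total = 1022.4
  R (2, 3): total = 645.6
  S (7, 12): total = 1051.1
  T (1, 5): total = 688.3
Minimum is at R with total 645.6 mi.

R, total 645.6 mi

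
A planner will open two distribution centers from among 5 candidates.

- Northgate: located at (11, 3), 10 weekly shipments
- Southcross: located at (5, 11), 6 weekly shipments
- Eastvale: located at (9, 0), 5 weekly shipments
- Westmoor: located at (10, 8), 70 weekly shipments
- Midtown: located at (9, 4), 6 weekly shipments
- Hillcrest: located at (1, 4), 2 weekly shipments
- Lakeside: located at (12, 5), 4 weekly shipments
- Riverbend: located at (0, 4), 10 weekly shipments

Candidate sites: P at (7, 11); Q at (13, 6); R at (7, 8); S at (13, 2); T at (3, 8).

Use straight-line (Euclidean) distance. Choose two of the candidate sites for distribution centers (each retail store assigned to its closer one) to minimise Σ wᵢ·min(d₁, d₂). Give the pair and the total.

{R, S}, total 410.9

Evaluate every pair (each demand assigned to the nearer of the two):
  {R, S}: total = 410.9
  {Q, R}: total = 431.3
  {Q, T}: total = 437.6
  {R, T}: total = 446.0
  {P, R}: total = 472.5
  {P, Q}: total = 486.4
  {P, S}: total = 510.6
  {Q, S}: total = 542.1
  {P, T}: total = 581.9
  {S, T}: total = 634.4
Best pair: {R, S} with total 410.9.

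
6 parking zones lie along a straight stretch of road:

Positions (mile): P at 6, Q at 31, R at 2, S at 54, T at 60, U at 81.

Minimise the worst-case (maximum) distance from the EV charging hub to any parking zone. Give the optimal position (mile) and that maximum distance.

location 41.5, max distance 39.5

The 1-center on a line is the midpoint of the two extreme points: leftmost at 2, rightmost at 81.
Optimal location = (2 + 81)/2 = 41.5; maximum distance = (81 − 2)/2 = 39.5.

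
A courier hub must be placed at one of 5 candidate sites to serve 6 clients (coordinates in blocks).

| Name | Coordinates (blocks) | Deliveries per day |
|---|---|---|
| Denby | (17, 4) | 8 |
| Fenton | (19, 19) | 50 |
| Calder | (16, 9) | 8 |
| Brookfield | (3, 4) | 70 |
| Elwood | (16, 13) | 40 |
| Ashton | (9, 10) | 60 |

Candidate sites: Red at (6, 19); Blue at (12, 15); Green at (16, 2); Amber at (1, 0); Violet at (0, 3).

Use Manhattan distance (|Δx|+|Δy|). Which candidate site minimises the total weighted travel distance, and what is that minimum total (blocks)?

Blue, total 2878 blocks

Total weighted distance at each candidate:
  Red (6, 19): total = 3638
  Blue (12, 15): total = 2878
  Green (16, 2): total = 3470
  Amber (1, 0): total = 4822
  Violet (0, 3): total = 4350
Minimum is at Blue with total 2878 blocks.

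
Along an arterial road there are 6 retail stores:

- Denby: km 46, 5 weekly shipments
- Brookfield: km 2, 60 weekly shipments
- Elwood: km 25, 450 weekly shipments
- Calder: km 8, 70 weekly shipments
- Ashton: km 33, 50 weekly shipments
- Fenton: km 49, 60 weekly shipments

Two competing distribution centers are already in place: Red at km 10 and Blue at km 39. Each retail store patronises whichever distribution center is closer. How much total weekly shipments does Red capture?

130

The indifferent point is the midpoint (10+39)/2 = 24.5; retail stores left of it (closer to Red at 10) go to Red, those right go to Blue.
  Brookfield at 2 (w=60) → Red
  Calder at 8 (w=70) → Red
  Elwood at 25 (w=450) → Blue
  Ashton at 33 (w=50) → Blue
  Denby at 46 (w=5) → Blue
  Fenton at 49 (w=60) → Blue
Red captures 130; Blue captures 565.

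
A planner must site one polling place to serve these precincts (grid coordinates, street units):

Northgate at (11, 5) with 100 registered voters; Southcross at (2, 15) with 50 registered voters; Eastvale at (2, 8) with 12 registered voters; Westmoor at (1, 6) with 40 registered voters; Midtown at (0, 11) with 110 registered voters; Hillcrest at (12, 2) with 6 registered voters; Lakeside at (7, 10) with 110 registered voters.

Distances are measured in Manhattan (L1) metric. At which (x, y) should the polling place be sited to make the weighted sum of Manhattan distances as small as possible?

Manhattan distance separates: Σwᵢ(|x−xᵢ|+|y−yᵢ|) = Σwᵢ|x−xᵢ| + Σwᵢ|y−yᵢ|, so x and y are optimised independently as 1-D weighted medians.
Total weight W = 428; half = 214.
x-coordinate, sorted with cumulative weight:
  x=0 (Midtown, w=110) cum 110
  x=1 (Westmoor, w=40) cum 150
  x=2 (Southcross, w=50) cum 200
  x=2 (Eastvale, w=12) cum 212
  x=7 (Lakeside, w=110) cum 322  ← median
  x=11 (Northgate, w=100) cum 422
  x=12 (Hillcrest, w=6) cum 428
⇒ x* = 7
y-coordinate, sorted with cumulative weight:
  y=2 (Hillcrest, w=6) cum 6
  y=5 (Northgate, w=100) cum 106
  y=6 (Westmoor, w=40) cum 146
  y=8 (Eastvale, w=12) cum 158
  y=10 (Lakeside, w=110) cum 268  ← median
  y=11 (Midtown, w=110) cum 378
  y=15 (Southcross, w=50) cum 428
⇒ y* = 10

(7, 10)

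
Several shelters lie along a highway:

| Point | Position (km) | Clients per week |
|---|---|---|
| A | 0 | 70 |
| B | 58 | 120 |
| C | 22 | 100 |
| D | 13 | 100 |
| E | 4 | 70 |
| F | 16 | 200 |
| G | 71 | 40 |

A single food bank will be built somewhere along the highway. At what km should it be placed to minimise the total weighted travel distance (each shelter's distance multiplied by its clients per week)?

x = 16

For a sum of weighted absolute distances on a line, the optimum is the weighted median (not the mean). Total weight W = 700; half-weight = 350.
Sort by position and accumulate weight:
  km 0 (A, w=70) → cum 70
  km 4 (E, w=70) → cum 140
  km 13 (D, w=100) → cum 240
  km 16 (F, w=200) → cum 440  ≥ 350 → median here
  km 22 (C, w=100) → cum 540
  km 58 (B, w=120) → cum 660
  km 71 (G, w=40) → cum 700
Optimal location: km 16.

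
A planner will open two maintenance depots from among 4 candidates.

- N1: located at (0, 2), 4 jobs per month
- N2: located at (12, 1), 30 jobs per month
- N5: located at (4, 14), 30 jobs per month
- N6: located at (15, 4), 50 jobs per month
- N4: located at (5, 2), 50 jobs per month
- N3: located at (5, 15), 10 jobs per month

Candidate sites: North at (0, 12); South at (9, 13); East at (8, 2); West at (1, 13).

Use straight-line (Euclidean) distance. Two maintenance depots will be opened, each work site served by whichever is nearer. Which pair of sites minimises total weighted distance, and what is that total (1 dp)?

{East, West}, total 809.3

Evaluate every pair (each demand assigned to the nearer of the two):
  {East, West}: total = 809.3
  {North, East}: total = 862.2
  {South, East}: total = 867.4
  {South, West}: total = 1680.9
  {North, South}: total = 1689.8
  {North, West}: total = 2059.1
Best pair: {East, West} with total 809.3.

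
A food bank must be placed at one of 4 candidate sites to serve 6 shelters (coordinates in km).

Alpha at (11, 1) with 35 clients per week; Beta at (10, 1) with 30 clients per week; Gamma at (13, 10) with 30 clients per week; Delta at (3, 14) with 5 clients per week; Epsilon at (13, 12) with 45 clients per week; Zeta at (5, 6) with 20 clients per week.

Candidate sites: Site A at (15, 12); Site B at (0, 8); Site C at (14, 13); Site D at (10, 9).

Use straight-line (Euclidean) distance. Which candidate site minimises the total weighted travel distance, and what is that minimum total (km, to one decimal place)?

Site D, total 967.6 km

Total weighted distance at each candidate:
  Site A (15, 12): total = 1241.1
  Site B (0, 8): total = 1970.4
  Site C (14, 13): total = 1254.2
  Site D (10, 9): total = 967.6
Minimum is at Site D with total 967.6 km.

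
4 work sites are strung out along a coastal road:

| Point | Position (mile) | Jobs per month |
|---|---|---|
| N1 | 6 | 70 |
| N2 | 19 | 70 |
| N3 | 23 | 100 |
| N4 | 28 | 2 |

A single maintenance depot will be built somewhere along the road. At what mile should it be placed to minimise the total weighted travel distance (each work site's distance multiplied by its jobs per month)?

x = 19

For a sum of weighted absolute distances on a line, the optimum is the weighted median (not the mean). Total weight W = 242; half-weight = 121.
Sort by position and accumulate weight:
  mile 6 (N1, w=70) → cum 70
  mile 19 (N2, w=70) → cum 140  ≥ 121 → median here
  mile 23 (N3, w=100) → cum 240
  mile 28 (N4, w=2) → cum 242
Optimal location: mile 19.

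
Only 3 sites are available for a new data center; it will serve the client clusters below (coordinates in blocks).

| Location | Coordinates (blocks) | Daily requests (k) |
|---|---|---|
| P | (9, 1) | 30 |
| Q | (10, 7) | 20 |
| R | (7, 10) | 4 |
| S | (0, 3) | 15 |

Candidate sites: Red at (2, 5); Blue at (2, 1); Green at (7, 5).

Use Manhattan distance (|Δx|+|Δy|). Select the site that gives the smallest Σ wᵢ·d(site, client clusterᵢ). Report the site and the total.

Green, total 435 blocks

Total weighted distance at each candidate:
  Red (2, 5): total = 630
  Blue (2, 1): total = 606
  Green (7, 5): total = 435
Minimum is at Green with total 435 blocks.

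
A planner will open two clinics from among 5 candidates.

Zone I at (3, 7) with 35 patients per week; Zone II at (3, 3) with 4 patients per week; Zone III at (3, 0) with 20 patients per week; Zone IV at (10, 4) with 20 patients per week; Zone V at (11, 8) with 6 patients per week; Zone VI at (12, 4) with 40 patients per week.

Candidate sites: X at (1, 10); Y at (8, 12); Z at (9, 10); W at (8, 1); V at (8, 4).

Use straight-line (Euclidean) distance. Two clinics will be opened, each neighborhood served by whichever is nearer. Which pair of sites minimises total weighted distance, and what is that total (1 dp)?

{X, V}, total 504.7

Evaluate every pair (each demand assigned to the nearer of the two):
  {X, V}: total = 504.7
  {W, V}: total = 556.5
  {X, W}: total = 567.5
  {Z, V}: total = 569.5
  {Y, V}: total = 582.5
  {Z, W}: total = 647.4
  {Y, W}: total = 673.1
  {X, Z}: total = 766.2
  {Y, Z}: total = 911.9
  {X, Y}: total = 912.0
Best pair: {X, V} with total 504.7.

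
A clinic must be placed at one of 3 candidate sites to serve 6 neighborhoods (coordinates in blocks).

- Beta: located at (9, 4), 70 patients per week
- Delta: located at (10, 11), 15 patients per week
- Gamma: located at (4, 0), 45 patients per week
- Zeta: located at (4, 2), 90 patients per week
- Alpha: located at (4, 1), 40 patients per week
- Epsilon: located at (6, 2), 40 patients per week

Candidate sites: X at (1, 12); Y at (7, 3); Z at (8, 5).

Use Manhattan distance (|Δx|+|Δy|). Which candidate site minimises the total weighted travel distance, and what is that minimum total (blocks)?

Total weighted distance at each candidate:
  X (1, 12): total = 4275
  Y (7, 3): total = 1285
  Z (8, 5): total = 1815
Minimum is at Y with total 1285 blocks.

Y, total 1285 blocks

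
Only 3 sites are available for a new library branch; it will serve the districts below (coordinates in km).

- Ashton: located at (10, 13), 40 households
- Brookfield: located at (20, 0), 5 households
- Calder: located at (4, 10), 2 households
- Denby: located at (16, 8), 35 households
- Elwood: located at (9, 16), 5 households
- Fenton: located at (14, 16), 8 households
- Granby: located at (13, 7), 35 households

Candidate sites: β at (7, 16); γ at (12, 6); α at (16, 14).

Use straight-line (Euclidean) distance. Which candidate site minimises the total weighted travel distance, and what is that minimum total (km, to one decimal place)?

γ, total 698.9 km

Total weighted distance at each candidate:
  β (7, 16): total = 1152.2
  γ (12, 6): total = 698.9
  α (16, 14): total = 877.0
Minimum is at γ with total 698.9 km.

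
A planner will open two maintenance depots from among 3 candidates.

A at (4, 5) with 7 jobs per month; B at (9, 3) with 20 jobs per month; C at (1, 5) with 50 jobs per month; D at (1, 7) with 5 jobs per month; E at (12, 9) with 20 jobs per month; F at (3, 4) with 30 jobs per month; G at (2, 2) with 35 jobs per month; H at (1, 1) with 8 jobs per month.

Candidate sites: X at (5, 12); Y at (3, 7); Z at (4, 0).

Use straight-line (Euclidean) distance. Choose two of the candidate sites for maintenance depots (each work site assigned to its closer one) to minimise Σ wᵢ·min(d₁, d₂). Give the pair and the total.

Evaluate every pair (each demand assigned to the nearer of the two):
  {Y, Z}: total = 682.4
  {X, Y}: total = 782.7
  {X, Z}: total = 875.5
Best pair: {Y, Z} with total 682.4.

{Y, Z}, total 682.4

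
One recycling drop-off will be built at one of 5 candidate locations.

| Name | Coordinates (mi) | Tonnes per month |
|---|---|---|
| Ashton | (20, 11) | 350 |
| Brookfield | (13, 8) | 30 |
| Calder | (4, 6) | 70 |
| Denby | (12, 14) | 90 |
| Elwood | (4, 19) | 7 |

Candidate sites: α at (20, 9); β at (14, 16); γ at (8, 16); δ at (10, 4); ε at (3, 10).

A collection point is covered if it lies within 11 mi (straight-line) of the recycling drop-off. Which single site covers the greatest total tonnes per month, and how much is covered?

Coverage radius r = 11 mi; a point is covered iff (Δx)²+(Δy)² ≤ 11² = 121.
  α (20, 9): covers {Ashton, Brookfield, Denby} → 470
  β (14, 16): covers {Ashton, Brookfield, Denby, Elwood} → 477
  γ (8, 16): covers {Brookfield, Calder, Denby, Elwood} → 197
  δ (10, 4): covers {Brookfield, Calder, Denby} → 190
  ε (3, 10): covers {Brookfield, Calder, Denby, Elwood} → 197
Maximum coverage at β: 477 tonnes per month.

β, covering 477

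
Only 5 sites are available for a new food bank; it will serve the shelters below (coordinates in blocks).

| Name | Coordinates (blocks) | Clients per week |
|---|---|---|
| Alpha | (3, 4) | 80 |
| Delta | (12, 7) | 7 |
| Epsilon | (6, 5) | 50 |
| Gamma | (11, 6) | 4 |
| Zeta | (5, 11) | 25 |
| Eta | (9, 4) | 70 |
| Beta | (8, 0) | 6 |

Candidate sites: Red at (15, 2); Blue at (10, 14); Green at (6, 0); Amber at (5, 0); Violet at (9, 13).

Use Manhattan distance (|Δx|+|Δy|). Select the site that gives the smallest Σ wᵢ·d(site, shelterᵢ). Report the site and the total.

Total weighted distance at each candidate:
  Red (15, 2): total = 2897
  Blue (10, 14): total = 3175
  Green (6, 0): total = 1747
  Amber (5, 0): total = 1779
  Violet (9, 13): total = 2713
Minimum is at Green with total 1747 blocks.

Green, total 1747 blocks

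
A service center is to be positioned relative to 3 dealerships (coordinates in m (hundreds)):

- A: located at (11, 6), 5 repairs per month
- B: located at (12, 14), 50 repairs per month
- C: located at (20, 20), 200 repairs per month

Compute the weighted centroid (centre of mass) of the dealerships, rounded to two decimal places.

The minimiser of Σwᵢ‖p−pᵢ‖² is the weighted centroid p* = (Σwᵢpᵢ)/(Σwᵢ).
Σwᵢ = 255.
Σwᵢxᵢ = 5·11 + 50·12 + 200·20 = 4655.
Σwᵢyᵢ = 5·6 + 50·14 + 200·20 = 4730.
x* = 4655/255 = 18.25, y* = 4730/255 = 18.55.

(18.25, 18.55)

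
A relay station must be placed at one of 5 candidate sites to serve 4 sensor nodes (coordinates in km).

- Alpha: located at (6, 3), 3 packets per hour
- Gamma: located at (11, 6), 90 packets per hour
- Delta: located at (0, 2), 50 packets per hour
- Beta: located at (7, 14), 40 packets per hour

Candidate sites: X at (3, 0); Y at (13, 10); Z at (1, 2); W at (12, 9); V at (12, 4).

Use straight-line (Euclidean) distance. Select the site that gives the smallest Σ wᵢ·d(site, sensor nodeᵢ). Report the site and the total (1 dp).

V, total 1275.0 km

Total weighted distance at each candidate:
  X (3, 0): total = 1675.4
  Y (13, 10): total = 1483.9
  Z (1, 2): total = 1571.3
  W (12, 9): total = 1287.5
  V (12, 4): total = 1275.0
Minimum is at V with total 1275.0 km.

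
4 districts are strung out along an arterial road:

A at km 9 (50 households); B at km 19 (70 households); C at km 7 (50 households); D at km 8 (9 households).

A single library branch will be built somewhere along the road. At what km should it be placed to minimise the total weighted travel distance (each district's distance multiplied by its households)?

For a sum of weighted absolute distances on a line, the optimum is the weighted median (not the mean). Total weight W = 179; half-weight = 89.5.
Sort by position and accumulate weight:
  km 7 (C, w=50) → cum 50
  km 8 (D, w=9) → cum 59
  km 9 (A, w=50) → cum 109  ≥ 89.5 → median here
  km 19 (B, w=70) → cum 179
Optimal location: km 9.

x = 9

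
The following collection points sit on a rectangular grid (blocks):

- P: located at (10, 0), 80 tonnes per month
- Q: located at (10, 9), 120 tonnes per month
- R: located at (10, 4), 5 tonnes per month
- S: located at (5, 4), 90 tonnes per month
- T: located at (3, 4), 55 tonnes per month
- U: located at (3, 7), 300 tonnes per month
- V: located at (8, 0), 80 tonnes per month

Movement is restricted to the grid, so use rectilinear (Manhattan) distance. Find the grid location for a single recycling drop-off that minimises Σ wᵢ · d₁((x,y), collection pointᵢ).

(5, 7)

Manhattan distance separates: Σwᵢ(|x−xᵢ|+|y−yᵢ|) = Σwᵢ|x−xᵢ| + Σwᵢ|y−yᵢ|, so x and y are optimised independently as 1-D weighted medians.
Total weight W = 730; half = 365.
x-coordinate, sorted with cumulative weight:
  x=3 (T, w=55) cum 55
  x=3 (U, w=300) cum 355
  x=5 (S, w=90) cum 445  ← median
  x=8 (V, w=80) cum 525
  x=10 (P, w=80) cum 605
  x=10 (Q, w=120) cum 725
  x=10 (R, w=5) cum 730
⇒ x* = 5
y-coordinate, sorted with cumulative weight:
  y=0 (P, w=80) cum 80
  y=0 (V, w=80) cum 160
  y=4 (R, w=5) cum 165
  y=4 (S, w=90) cum 255
  y=4 (T, w=55) cum 310
  y=7 (U, w=300) cum 610  ← median
  y=9 (Q, w=120) cum 730
⇒ y* = 7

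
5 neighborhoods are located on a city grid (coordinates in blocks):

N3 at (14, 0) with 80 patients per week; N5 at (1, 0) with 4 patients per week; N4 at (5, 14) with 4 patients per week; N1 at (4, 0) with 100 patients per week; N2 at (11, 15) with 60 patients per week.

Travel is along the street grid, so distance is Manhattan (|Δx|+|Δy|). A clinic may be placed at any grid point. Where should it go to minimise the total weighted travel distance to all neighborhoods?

(11, 0)

Manhattan distance separates: Σwᵢ(|x−xᵢ|+|y−yᵢ|) = Σwᵢ|x−xᵢ| + Σwᵢ|y−yᵢ|, so x and y are optimised independently as 1-D weighted medians.
Total weight W = 248; half = 124.
x-coordinate, sorted with cumulative weight:
  x=1 (N5, w=4) cum 4
  x=4 (N1, w=100) cum 104
  x=5 (N4, w=4) cum 108
  x=11 (N2, w=60) cum 168  ← median
  x=14 (N3, w=80) cum 248
⇒ x* = 11
y-coordinate, sorted with cumulative weight:
  y=0 (N3, w=80) cum 80
  y=0 (N5, w=4) cum 84
  y=0 (N1, w=100) cum 184  ← median
  y=14 (N4, w=4) cum 188
  y=15 (N2, w=60) cum 248
⇒ y* = 0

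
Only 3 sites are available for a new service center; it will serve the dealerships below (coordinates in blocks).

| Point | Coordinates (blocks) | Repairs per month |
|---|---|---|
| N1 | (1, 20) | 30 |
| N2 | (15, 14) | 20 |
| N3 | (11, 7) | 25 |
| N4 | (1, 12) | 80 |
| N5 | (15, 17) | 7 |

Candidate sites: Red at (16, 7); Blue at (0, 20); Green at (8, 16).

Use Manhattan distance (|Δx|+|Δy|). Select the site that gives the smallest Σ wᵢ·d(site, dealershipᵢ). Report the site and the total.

Total weighted distance at each candidate:
  Red (16, 7): total = 2802
  Blue (0, 20): total = 1896
  Green (8, 16): total = 1746
Minimum is at Green with total 1746 blocks.

Green, total 1746 blocks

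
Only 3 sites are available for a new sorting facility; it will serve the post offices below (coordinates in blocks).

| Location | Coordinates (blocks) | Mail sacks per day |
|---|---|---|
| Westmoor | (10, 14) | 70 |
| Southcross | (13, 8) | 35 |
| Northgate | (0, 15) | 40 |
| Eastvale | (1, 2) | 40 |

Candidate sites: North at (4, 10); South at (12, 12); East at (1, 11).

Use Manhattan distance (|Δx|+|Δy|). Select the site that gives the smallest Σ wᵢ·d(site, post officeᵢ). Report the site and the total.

Total weighted distance at each candidate:
  North (4, 10): total = 1885
  South (12, 12): total = 1895
  East (1, 11): total = 1925
Minimum is at North with total 1885 blocks.

North, total 1885 blocks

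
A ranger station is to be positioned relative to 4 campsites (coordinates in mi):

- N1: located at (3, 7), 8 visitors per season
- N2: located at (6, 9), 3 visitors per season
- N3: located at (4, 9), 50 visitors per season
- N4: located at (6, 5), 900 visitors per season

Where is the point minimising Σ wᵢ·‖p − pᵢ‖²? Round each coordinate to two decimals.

(5.87, 5.24)

The minimiser of Σwᵢ‖p−pᵢ‖² is the weighted centroid p* = (Σwᵢpᵢ)/(Σwᵢ).
Σwᵢ = 961.
Σwᵢxᵢ = 8·3 + 3·6 + 50·4 + 900·6 = 5642.
Σwᵢyᵢ = 8·7 + 3·9 + 50·9 + 900·5 = 5033.
x* = 5642/961 = 5.87, y* = 5033/961 = 5.24.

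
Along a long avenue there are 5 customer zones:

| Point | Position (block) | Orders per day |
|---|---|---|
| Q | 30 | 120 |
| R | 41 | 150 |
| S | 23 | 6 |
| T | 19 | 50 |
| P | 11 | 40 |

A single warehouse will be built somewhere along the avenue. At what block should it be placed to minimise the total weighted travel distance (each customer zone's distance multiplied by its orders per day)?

x = 30

For a sum of weighted absolute distances on a line, the optimum is the weighted median (not the mean). Total weight W = 366; half-weight = 183.
Sort by position and accumulate weight:
  block 11 (P, w=40) → cum 40
  block 19 (T, w=50) → cum 90
  block 23 (S, w=6) → cum 96
  block 30 (Q, w=120) → cum 216  ≥ 183 → median here
  block 41 (R, w=150) → cum 366
Optimal location: block 30.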